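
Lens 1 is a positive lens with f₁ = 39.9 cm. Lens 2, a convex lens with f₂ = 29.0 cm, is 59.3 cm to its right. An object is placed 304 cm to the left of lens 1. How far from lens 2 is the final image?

24.8 cm

Lens 1: 1/d_i1 = 1/f₁ − 1/d_o1 = 1/(39.9) − 1/(304) = 0.02177, so d_i1 = 45.93 cm.
The intermediate image is 45.93 cm to the right of lens 1, which is 59.3 − (45.93) = 13.37 cm to the left of lens 2, so d_o2 = +13.37 cm.
Lens 2: 1/d_i2 = 1/f₂ − 1/d_o2 = 1/(29.0) − 1/(13.37) = -0.04031, so d_i2 = -24.8 cm.
The final image is virtual, 24.8 cm to the left of lens 2 (overall magnification ≈ -0.28).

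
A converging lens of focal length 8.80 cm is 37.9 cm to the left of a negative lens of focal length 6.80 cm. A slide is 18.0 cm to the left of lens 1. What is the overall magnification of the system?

Lens 1: 1/d_i1 = 1/(8.80) − 1/(18.0) = 0.05808, so d_i1 = 17.22 cm; m₁ = −d_i1/d_o1 = -0.9567.
d_o2 = 37.9 − (17.22) = 20.68 cm.
f₂ = −6.80 cm (diverging).
Lens 2: 1/d_i2 = 1/(-6.80) − 1/(20.68) = -0.1954, so d_i2 = -5.117 cm; m₂ = −d_i2/d_o2 = +0.2475.
m = m₁·m₂ = (-0.9567)(+0.2475) = -0.237.

m = -0.237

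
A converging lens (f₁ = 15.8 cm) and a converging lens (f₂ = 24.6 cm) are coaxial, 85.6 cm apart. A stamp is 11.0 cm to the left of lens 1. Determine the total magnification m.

Lens 1: 1/d_i1 = 1/(15.8) − 1/(11.0) = -0.02762, so d_i1 = -36.21 cm; m₁ = −d_i1/d_o1 = +3.292.
d_o2 = 85.6 − (-36.21) = 121.8 cm.
Lens 2: 1/d_i2 = 1/(24.6) − 1/(121.8) = 0.03244, so d_i2 = 30.83 cm; m₂ = −d_i2/d_o2 = -0.2531.
m = m₁·m₂ = (+3.292)(-0.2531) = -0.833.

m = -0.833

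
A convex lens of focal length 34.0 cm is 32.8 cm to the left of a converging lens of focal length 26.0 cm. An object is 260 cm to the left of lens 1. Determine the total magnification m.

Lens 1: 1/d_i1 = 1/(34.0) − 1/(260) = 0.02557, so d_i1 = 39.12 cm; m₁ = −d_i1/d_o1 = -0.1505.
d_o2 = 32.8 − (39.12) = -6.320 cm (virtual object).
Lens 2: 1/d_i2 = 1/(26.0) − 1/(-6.320) = 0.1967, so d_i2 = 5.084 cm; m₂ = −d_i2/d_o2 = +0.8045.
m = m₁·m₂ = (-0.1505)(+0.8045) = -0.121.

m = -0.121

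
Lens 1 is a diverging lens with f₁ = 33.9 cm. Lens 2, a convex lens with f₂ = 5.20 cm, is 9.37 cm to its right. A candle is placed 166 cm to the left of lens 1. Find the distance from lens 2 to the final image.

6.04 cm

Lens 1 is diverging, so f₁ = −33.9 cm.
Lens 1: 1/d_i1 = 1/f₁ − 1/d_o1 = 1/(-33.9) − 1/(166) = -0.03552, so d_i1 = -28.15 cm.
The intermediate image is 28.15 cm to the left of lens 1 (virtual), which is 9.37 − (-28.15) = 37.52 cm to the left of lens 2, so d_o2 = +37.52 cm.
Lens 2: 1/d_i2 = 1/f₂ − 1/d_o2 = 1/(5.20) − 1/(37.52) = 0.1657, so d_i2 = 6.04 cm.
The final image is real, 6.04 cm to the right of lens 2 (overall magnification ≈ -0.027).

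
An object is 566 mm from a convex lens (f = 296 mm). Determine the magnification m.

1/d_i = 1/f − 1/d_o = 1/(296.0) − 1/(566) = 0.001612, so d_i = 620.5 mm.
m = −d_i/d_o = −(620.5)/(566) = -1.10.
The image is real, inverted and enlarged, on the far side of the lens.

m = -1.10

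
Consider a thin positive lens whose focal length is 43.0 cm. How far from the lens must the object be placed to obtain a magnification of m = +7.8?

37.5 cm

m = −d_i/d_o ⇒ d_i = −m·d_o.
1/f = 1/d_o + 1/d_i = 1/d_o − 1/(m·d_o) = (1 − 1/m)/d_o, so d_o = f(1 − 1/m) = (43.00)(1 − 1/(+7.8)) = 37.5 cm.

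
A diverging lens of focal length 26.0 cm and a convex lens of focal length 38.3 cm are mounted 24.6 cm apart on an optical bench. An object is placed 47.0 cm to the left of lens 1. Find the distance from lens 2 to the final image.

521 cm

Lens 1 is diverging, so f₁ = −26.0 cm.
Lens 1: 1/d_i1 = 1/f₁ − 1/d_o1 = 1/(-26.0) − 1/(47.0) = -0.05974, so d_i1 = -16.74 cm.
The intermediate image is 16.74 cm to the left of lens 1 (virtual), which is 24.6 − (-16.74) = 41.34 cm to the left of lens 2, so d_o2 = +41.34 cm.
Lens 2: 1/d_i2 = 1/f₂ − 1/d_o2 = 1/(38.3) − 1/(41.34) = 0.001920, so d_i2 = 521 cm.
The final image is real, 521 cm to the right of lens 2 (overall magnification ≈ -4.5).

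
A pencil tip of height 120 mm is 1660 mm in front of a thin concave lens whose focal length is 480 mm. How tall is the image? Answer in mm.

26.9 mm

For a concave lens, f = -480 mm.
1/d_i = 1/f − 1/d_o = 1/(-480.0) − 1/(1660) = -0.002686, so d_i = -372.3 mm.
m = −d_i/d_o = +0.2243.
|h_i| = |m|·h_o = 0.2243 × 120 = 26.9 mm. The image is virtual, upright and reduced, on the same side as the object.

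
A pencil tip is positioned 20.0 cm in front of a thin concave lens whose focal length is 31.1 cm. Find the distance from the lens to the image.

For a concave lens, f = -31.1 cm.
Lens equation: 1/v = 1/f − 1/u = 1/(-31.10) − 1/(20.0) = -0.03215 − 0.05000 = -0.08215, so v = -12.2 cm.
The image is virtual, upright and reduced, on the same side as the object.

12.2 cm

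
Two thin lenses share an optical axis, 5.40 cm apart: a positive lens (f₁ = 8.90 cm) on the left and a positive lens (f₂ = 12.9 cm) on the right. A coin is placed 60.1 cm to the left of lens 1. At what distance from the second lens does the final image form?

Lens 1: 1/d_i1 = 1/f₁ − 1/d_o1 = 1/(8.90) − 1/(60.1) = 0.09572, so d_i1 = 10.45 cm.
The intermediate image is 10.45 cm to the right of lens 1, which lies 5.050 cm to the right of lens 2 — a virtual object — so d_o2 = −5.050 cm.
Lens 2: 1/d_i2 = 1/f₂ − 1/d_o2 = 1/(12.9) − 1/(-5.050) = 0.2755, so d_i2 = 3.63 cm.
The final image is real, 3.63 cm to the right of lens 2 (overall magnification ≈ -0.12).

3.63 cm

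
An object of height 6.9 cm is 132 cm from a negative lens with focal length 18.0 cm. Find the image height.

For a negative lens, f = -18.0 cm.
1/d_i = 1/f − 1/d_o = 1/(-18.00) − 1/(132) = -0.06313, so d_i = -15.84 cm.
m = −d_i/d_o = +0.1200.
|h_i| = |m|·h_o = 0.1200 × 6.9 = 0.828 cm. The image is virtual, upright and reduced, on the same side as the object.

0.828 cm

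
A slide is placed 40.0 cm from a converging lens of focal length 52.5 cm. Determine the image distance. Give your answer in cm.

168 cm

Lens equation: 1/v = 1/f − 1/u = 1/(52.50) − 1/(40.0) = 0.01905 − 0.02500 = -0.005952, so v = -168 cm.
The image is virtual, upright and enlarged, on the same side as the object.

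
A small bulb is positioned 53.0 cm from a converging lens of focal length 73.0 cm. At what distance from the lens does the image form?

193 cm

Thin-lens equation: 1/q = 1/f − 1/p = 1/(73.00) − 1/(53.0) = 0.01370 − 0.01887 = -0.005169, so q = -193 cm.
The image is virtual, upright and enlarged, on the same side as the object.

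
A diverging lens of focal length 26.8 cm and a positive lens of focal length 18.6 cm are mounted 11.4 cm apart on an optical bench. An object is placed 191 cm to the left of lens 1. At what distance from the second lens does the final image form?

39.8 cm

Lens 1 is diverging, so f₁ = −26.8 cm.
Lens 1: 1/d_i1 = 1/f₁ − 1/d_o1 = 1/(-26.8) − 1/(191) = -0.04255, so d_i1 = -23.50 cm.
The intermediate image is 23.50 cm to the left of lens 1 (virtual), which is 11.4 − (-23.50) = 34.90 cm to the left of lens 2, so d_o2 = +34.90 cm.
Lens 2: 1/d_i2 = 1/f₂ − 1/d_o2 = 1/(18.6) − 1/(34.90) = 0.02511, so d_i2 = 39.8 cm.
The final image is real, 39.8 cm to the right of lens 2 (overall magnification ≈ -0.14).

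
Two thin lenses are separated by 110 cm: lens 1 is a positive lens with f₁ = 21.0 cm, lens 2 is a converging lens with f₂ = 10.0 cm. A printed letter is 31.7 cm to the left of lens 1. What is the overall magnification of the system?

Lens 1: 1/d_i1 = 1/(21.0) − 1/(31.7) = 0.01607, so d_i1 = 62.21 cm; m₁ = −d_i1/d_o1 = -1.962.
d_o2 = 110 − (62.21) = 47.79 cm.
Lens 2: 1/d_i2 = 1/(10.0) − 1/(47.79) = 0.07908, so d_i2 = 12.65 cm; m₂ = −d_i2/d_o2 = -0.2646.
m = m₁·m₂ = (-1.962)(-0.2646) = +0.519.

m = +0.519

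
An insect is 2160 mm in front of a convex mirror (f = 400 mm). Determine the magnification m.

For a convex mirror, f = -400 mm.
1/d_i = 1/f − 1/d_o = 1/(-400.0) − 1/(2160) = -0.002963, so d_i = -337.5 mm.
m = −d_i/d_o = −(-337.5)/(2160) = +0.156.
The image is virtual, upright and reduced, behind the mirror.

m = +0.156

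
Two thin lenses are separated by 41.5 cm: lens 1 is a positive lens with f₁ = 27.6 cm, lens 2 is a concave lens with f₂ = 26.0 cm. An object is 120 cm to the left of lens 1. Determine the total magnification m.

m = -0.245

Lens 1: 1/d_i1 = 1/(27.6) − 1/(120) = 0.02790, so d_i1 = 35.84 cm; m₁ = −d_i1/d_o1 = -0.2987.
d_o2 = 41.5 − (35.84) = 5.660 cm.
f₂ = −26.0 cm (diverging).
Lens 2: 1/d_i2 = 1/(-26.0) − 1/(5.660) = -0.2151, so d_i2 = -4.648 cm; m₂ = −d_i2/d_o2 = +0.8212.
m = m₁·m₂ = (-0.2987)(+0.8212) = -0.245.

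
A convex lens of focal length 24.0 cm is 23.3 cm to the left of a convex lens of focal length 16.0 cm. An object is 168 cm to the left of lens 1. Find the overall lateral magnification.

Lens 1: 1/d_i1 = 1/(24.0) − 1/(168) = 0.03571, so d_i1 = 28.00 cm; m₁ = −d_i1/d_o1 = -0.1667.
d_o2 = 23.3 − (28.00) = -4.700 cm (virtual object).
Lens 2: 1/d_i2 = 1/(16.0) − 1/(-4.700) = 0.2753, so d_i2 = 3.633 cm; m₂ = −d_i2/d_o2 = +0.7729.
m = m₁·m₂ = (-0.1667)(+0.7729) = -0.129.

m = -0.129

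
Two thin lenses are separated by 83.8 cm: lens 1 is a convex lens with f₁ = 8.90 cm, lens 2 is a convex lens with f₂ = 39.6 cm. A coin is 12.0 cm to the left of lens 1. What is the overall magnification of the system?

m = +11.7

Lens 1: 1/d_i1 = 1/(8.90) − 1/(12.0) = 0.02903, so d_i1 = 34.45 cm; m₁ = −d_i1/d_o1 = -2.871.
d_o2 = 83.8 − (34.45) = 49.35 cm.
Lens 2: 1/d_i2 = 1/(39.6) − 1/(49.35) = 0.004989, so d_i2 = 200.4 cm; m₂ = −d_i2/d_o2 = -4.062.
m = m₁·m₂ = (-2.871)(-4.062) = +11.7.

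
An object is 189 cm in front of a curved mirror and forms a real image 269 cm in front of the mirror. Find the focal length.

Real image ⇒ d_i = +269 cm.
1/f = 1/d_o + 1/d_i = 1/(189) + 1/(269) = 0.009008, so f = 111 cm.
Since f is positive, the curved mirror is concave.

f = 111 cm (concave)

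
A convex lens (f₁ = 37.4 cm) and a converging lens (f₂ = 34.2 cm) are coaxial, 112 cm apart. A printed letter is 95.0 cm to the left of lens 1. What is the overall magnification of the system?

Lens 1: 1/d_i1 = 1/(37.4) − 1/(95.0) = 0.01621, so d_i1 = 61.68 cm; m₁ = −d_i1/d_o1 = -0.6493.
d_o2 = 112 − (61.68) = 50.32 cm.
Lens 2: 1/d_i2 = 1/(34.2) − 1/(50.32) = 0.009367, so d_i2 = 106.8 cm; m₂ = −d_i2/d_o2 = -2.122.
m = m₁·m₂ = (-0.6493)(-2.122) = +1.38.

m = +1.38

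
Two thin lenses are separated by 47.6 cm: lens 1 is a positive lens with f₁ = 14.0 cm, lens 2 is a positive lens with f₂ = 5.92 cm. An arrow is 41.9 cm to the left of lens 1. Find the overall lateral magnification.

m = +0.144

Lens 1: 1/d_i1 = 1/(14.0) − 1/(41.9) = 0.04756, so d_i1 = 21.03 cm; m₁ = −d_i1/d_o1 = -0.5019.
d_o2 = 47.6 − (21.03) = 26.57 cm.
Lens 2: 1/d_i2 = 1/(5.92) − 1/(26.57) = 0.1313, so d_i2 = 7.617 cm; m₂ = −d_i2/d_o2 = -0.2867.
m = m₁·m₂ = (-0.5019)(-0.2867) = +0.144.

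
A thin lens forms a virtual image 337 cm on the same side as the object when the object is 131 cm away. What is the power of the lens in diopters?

Virtual image ⇒ d_i = −337 cm.
1/f = 1/d_o + 1/d_i = 1/(131) + 1/(-337) = 0.004666 cm⁻¹.
f = 214.3 cm = 2.143 m, so P = 1/f = +0.467 D.

P = +0.467 D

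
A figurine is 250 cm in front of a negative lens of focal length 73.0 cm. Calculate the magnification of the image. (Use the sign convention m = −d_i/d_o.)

m = +0.226

For a negative lens, f = -73.0 cm.
1/d_i = 1/f − 1/d_o = 1/(-73.00) − 1/(250) = -0.01770, so d_i = -56.50 cm.
m = −d_i/d_o = −(-56.50)/(250) = +0.226.
The image is virtual, upright and reduced, on the same side as the object.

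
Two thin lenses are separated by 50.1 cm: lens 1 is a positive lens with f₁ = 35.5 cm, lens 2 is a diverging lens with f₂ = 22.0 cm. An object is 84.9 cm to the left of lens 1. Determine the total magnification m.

m = -1.43

Lens 1: 1/d_i1 = 1/(35.5) − 1/(84.9) = 0.01639, so d_i1 = 61.01 cm; m₁ = −d_i1/d_o1 = -0.7186.
d_o2 = 50.1 − (61.01) = -10.91 cm (virtual object).
f₂ = −22.0 cm (diverging).
Lens 2: 1/d_i2 = 1/(-22.0) − 1/(-10.91) = 0.04620, so d_i2 = 21.64 cm; m₂ = −d_i2/d_o2 = +1.984.
m = m₁·m₂ = (-0.7186)(+1.984) = -1.43.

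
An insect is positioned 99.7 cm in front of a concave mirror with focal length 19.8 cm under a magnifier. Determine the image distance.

24.7 cm

Mirror equation: 1/d_i = 1/f − 1/d_o = 1/(19.80) − 1/(99.7) = 0.05051 − 0.01003 = 0.04047, so d_i = 24.7 cm.
The image is real, inverted and reduced, in front of the mirror.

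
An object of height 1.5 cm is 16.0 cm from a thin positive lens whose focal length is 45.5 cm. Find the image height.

1/d_i = 1/f − 1/d_o = 1/(45.50) − 1/(16.0) = -0.04052, so d_i = -24.68 cm.
m = −d_i/d_o = +1.542.
|h_i| = |m|·h_o = 1.542 × 1.5 = 2.31 cm. The image is virtual, upright and enlarged, on the same side as the object.

2.31 cm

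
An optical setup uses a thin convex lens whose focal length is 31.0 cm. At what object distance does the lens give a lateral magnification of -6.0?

m = −d_i/d_o ⇒ d_i = −m·d_o.
1/f = 1/d_o + 1/d_i = 1/d_o − 1/(m·d_o) = (1 − 1/m)/d_o, so d_o = f(1 − 1/m) = (31.00)(1 − 1/(-6.0)) = 36.2 cm.

36.2 cm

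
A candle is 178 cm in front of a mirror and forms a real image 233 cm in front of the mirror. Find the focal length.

Real image ⇒ d_i = +233 cm.
1/f = 1/d_o + 1/d_i = 1/(178) + 1/(233) = 0.009910, so f = 101 cm.
Since f is positive, the mirror is concave.

f = 101 cm (concave)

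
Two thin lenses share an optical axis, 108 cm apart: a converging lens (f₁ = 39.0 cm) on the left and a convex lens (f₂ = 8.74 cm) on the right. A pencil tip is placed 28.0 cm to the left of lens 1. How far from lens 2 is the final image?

Lens 1: 1/d_i1 = 1/f₁ − 1/d_o1 = 1/(39.0) − 1/(28.0) = -0.01007, so d_i1 = -99.27 cm.
The intermediate image is 99.27 cm to the left of lens 1 (virtual), which is 108 − (-99.27) = 207.3 cm to the left of lens 2, so d_o2 = +207.3 cm.
Lens 2: 1/d_i2 = 1/f₂ − 1/d_o2 = 1/(8.74) − 1/(207.3) = 0.1096, so d_i2 = 9.12 cm.
The final image is real, 9.12 cm to the right of lens 2 (overall magnification ≈ -0.16).

9.12 cm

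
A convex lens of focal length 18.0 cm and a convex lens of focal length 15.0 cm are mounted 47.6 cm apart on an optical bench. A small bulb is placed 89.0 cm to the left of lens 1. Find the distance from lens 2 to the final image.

Lens 1: 1/d_i1 = 1/f₁ − 1/d_o1 = 1/(18.0) − 1/(89.0) = 0.04432, so d_i1 = 22.56 cm.
The intermediate image is 22.56 cm to the right of lens 1, which is 47.6 − (22.56) = 25.04 cm to the left of lens 2, so d_o2 = +25.04 cm.
Lens 2: 1/d_i2 = 1/f₂ − 1/d_o2 = 1/(15.0) − 1/(25.04) = 0.02673, so d_i2 = 37.4 cm.
The final image is real, 37.4 cm to the right of lens 2 (overall magnification ≈ 0.38).

37.4 cm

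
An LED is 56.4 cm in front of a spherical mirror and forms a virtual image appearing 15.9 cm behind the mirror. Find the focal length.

Virtual image ⇒ d_i = −15.9 cm.
1/f = 1/d_o + 1/d_i = 1/(56.4) + 1/(-15.9) = -0.04516, so f = -22.1 cm.
Since f is negative, the spherical mirror is convex.

f = -22.1 cm (convex)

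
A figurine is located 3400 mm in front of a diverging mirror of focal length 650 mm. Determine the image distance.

546 mm

For a diverging mirror, f = -650 mm.
Mirror equation: 1/s_i = 1/f − 1/s_o = 1/(-650.0) − 1/(3400) = -0.001538 − 0.0002941 = -0.001833, so s_i = -546 mm.
The image is virtual, upright and reduced, behind the mirror.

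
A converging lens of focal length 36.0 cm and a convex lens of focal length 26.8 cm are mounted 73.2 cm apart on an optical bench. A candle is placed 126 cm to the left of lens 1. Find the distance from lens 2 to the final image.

153 cm

Lens 1: 1/d_i1 = 1/f₁ − 1/d_o1 = 1/(36.0) − 1/(126) = 0.01984, so d_i1 = 50.40 cm.
The intermediate image is 50.40 cm to the right of lens 1, which is 73.2 − (50.40) = 22.80 cm to the left of lens 2, so d_o2 = +22.80 cm.
Lens 2: 1/d_i2 = 1/f₂ − 1/d_o2 = 1/(26.8) − 1/(22.80) = -0.006546, so d_i2 = -153 cm.
The final image is virtual, 153 cm to the left of lens 2 (overall magnification ≈ -2.7).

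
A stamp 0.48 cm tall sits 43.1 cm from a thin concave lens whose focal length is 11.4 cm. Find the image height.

0.100 cm

For a concave lens, f = -11.4 cm.
1/d_i = 1/f − 1/d_o = 1/(-11.40) − 1/(43.1) = -0.1109, so d_i = -9.015 cm.
m = −d_i/d_o = +0.2092.
|h_i| = |m|·h_o = 0.2092 × 0.48 = 0.100 cm. The image is virtual, upright and reduced, on the same side as the object.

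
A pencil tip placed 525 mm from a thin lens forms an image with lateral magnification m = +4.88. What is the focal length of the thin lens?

f = 660 mm (converging)

m = −d_i/d_o ⇒ d_i = −m·d_o = −(+4.88)·(525) = -2562 mm.
1/f = 1/d_o + 1/d_i = 1/(525) + 1/(-2562) = 0.001514, so f = 660 mm.
Since f is positive, the thin lens is converging.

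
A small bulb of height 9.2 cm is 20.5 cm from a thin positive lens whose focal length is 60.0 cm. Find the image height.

14.0 cm

1/d_i = 1/f − 1/d_o = 1/(60.00) − 1/(20.5) = -0.03211, so d_i = -31.14 cm.
m = −d_i/d_o = +1.519.
|h_i| = |m|·h_o = 1.519 × 9.2 = 14.0 cm. The image is virtual, upright and enlarged, on the same side as the object.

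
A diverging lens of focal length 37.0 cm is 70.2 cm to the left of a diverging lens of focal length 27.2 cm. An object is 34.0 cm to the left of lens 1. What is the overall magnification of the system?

f₁ = −37.0 cm (diverging).
Lens 1: 1/d_i1 = 1/(-37.0) − 1/(34.0) = -0.05644, so d_i1 = -17.72 cm; m₁ = −d_i1/d_o1 = +0.5212.
d_o2 = 70.2 − (-17.72) = 87.92 cm.
f₂ = −27.2 cm (diverging).
Lens 2: 1/d_i2 = 1/(-27.2) − 1/(87.92) = -0.04814, so d_i2 = -20.77 cm; m₂ = −d_i2/d_o2 = +0.2363.
m = m₁·m₂ = (+0.5212)(+0.2363) = +0.123.

m = +0.123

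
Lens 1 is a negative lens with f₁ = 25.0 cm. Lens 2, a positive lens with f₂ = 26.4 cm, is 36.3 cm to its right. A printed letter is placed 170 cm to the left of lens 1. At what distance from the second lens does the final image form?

Lens 1 is diverging, so f₁ = −25.0 cm.
Lens 1: 1/d_i1 = 1/f₁ − 1/d_o1 = 1/(-25.0) − 1/(170) = -0.04588, so d_i1 = -21.79 cm.
The intermediate image is 21.79 cm to the left of lens 1 (virtual), which is 36.3 − (-21.79) = 58.09 cm to the left of lens 2, so d_o2 = +58.09 cm.
Lens 2: 1/d_i2 = 1/f₂ − 1/d_o2 = 1/(26.4) − 1/(58.09) = 0.02066, so d_i2 = 48.4 cm.
The final image is real, 48.4 cm to the right of lens 2 (overall magnification ≈ -0.11).

48.4 cm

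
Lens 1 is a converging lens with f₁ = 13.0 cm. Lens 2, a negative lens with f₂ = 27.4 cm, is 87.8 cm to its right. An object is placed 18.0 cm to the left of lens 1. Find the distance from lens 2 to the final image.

16.4 cm

Lens 1: 1/d_i1 = 1/f₁ − 1/d_o1 = 1/(13.0) − 1/(18.0) = 0.02137, so d_i1 = 46.80 cm.
The intermediate image is 46.80 cm to the right of lens 1, which is 87.8 − (46.80) = 41.00 cm to the left of lens 2, so d_o2 = +41.00 cm.
Lens 2 is diverging, so f₂ = −27.4 cm.
Lens 2: 1/d_i2 = 1/f₂ − 1/d_o2 = 1/(-27.4) − 1/(41.00) = -0.06089, so d_i2 = -16.4 cm.
The final image is virtual, 16.4 cm to the left of lens 2 (overall magnification ≈ -1.0).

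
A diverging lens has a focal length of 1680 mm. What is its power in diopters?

P = -0.595 D

For a diverging lens, f = −1680 mm.
f = -168 cm = -1.68 m.
P = 1/f = 1/(-1.68 m) = -0.595 D.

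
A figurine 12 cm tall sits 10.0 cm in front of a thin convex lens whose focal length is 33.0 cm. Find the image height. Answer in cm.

17.2 cm

1/d_i = 1/f − 1/d_o = 1/(33.00) − 1/(10.0) = -0.06970, so d_i = -14.35 cm.
m = −d_i/d_o = +1.435.
|h_i| = |m|·h_o = 1.435 × 12 = 17.2 cm. The image is virtual, upright and enlarged, on the same side as the object.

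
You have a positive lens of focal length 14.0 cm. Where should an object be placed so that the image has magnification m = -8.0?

15.8 cm

m = −d_i/d_o ⇒ d_i = −m·d_o.
1/f = 1/d_o + 1/d_i = 1/d_o − 1/(m·d_o) = (1 − 1/m)/d_o, so d_o = f(1 − 1/m) = (14.00)(1 − 1/(-8.0)) = 15.8 cm.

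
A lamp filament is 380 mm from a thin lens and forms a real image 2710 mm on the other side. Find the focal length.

f = 333 mm (converging)

Real image ⇒ d_i = +2710 mm.
1/f = 1/d_o + 1/d_i = 1/(380) + 1/(2710) = 0.003001, so f = 333 mm.
Since f is positive, the thin lens is converging.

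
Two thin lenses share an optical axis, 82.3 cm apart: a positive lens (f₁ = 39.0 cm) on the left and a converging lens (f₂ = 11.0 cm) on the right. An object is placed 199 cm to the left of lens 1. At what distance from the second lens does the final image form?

Lens 1: 1/d_i1 = 1/f₁ − 1/d_o1 = 1/(39.0) − 1/(199) = 0.02062, so d_i1 = 48.51 cm.
The intermediate image is 48.51 cm to the right of lens 1, which is 82.3 − (48.51) = 33.79 cm to the left of lens 2, so d_o2 = +33.79 cm.
Lens 2: 1/d_i2 = 1/f₂ − 1/d_o2 = 1/(11.0) − 1/(33.79) = 0.06131, so d_i2 = 16.3 cm.
The final image is real, 16.3 cm to the right of lens 2 (overall magnification ≈ 0.12).

16.3 cm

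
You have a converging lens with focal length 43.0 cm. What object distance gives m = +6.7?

36.6 cm

m = −d_i/d_o ⇒ d_i = −m·d_o.
1/f = 1/d_o + 1/d_i = 1/d_o − 1/(m·d_o) = (1 − 1/m)/d_o, so d_o = f(1 − 1/m) = (43.00)(1 − 1/(+6.7)) = 36.6 cm.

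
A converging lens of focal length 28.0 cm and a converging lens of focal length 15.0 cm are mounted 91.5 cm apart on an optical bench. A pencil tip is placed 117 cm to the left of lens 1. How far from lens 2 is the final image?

20.7 cm

Lens 1: 1/d_i1 = 1/f₁ − 1/d_o1 = 1/(28.0) − 1/(117) = 0.02717, so d_i1 = 36.81 cm.
The intermediate image is 36.81 cm to the right of lens 1, which is 91.5 − (36.81) = 54.69 cm to the left of lens 2, so d_o2 = +54.69 cm.
Lens 2: 1/d_i2 = 1/f₂ − 1/d_o2 = 1/(15.0) − 1/(54.69) = 0.04838, so d_i2 = 20.7 cm.
The final image is real, 20.7 cm to the right of lens 2 (overall magnification ≈ 0.12).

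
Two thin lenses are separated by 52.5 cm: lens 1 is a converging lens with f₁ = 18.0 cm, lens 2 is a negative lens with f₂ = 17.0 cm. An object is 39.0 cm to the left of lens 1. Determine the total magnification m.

Lens 1: 1/d_i1 = 1/(18.0) − 1/(39.0) = 0.02991, so d_i1 = 33.43 cm; m₁ = −d_i1/d_o1 = -0.8572.
d_o2 = 52.5 − (33.43) = 19.07 cm.
f₂ = −17.0 cm (diverging).
Lens 2: 1/d_i2 = 1/(-17.0) − 1/(19.07) = -0.1113, so d_i2 = -8.988 cm; m₂ = −d_i2/d_o2 = +0.4713.
m = m₁·m₂ = (-0.8572)(+0.4713) = -0.404.

m = -0.404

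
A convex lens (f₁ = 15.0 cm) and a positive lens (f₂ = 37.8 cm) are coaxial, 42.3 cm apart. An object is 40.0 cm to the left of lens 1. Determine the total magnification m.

m = -1.16

Lens 1: 1/d_i1 = 1/(15.0) − 1/(40.0) = 0.04167, so d_i1 = 24.00 cm; m₁ = −d_i1/d_o1 = -0.6000.
d_o2 = 42.3 − (24.00) = 18.30 cm.
Lens 2: 1/d_i2 = 1/(37.8) − 1/(18.30) = -0.02819, so d_i2 = -35.47 cm; m₂ = −d_i2/d_o2 = +1.938.
m = m₁·m₂ = (-0.6000)(+1.938) = -1.16.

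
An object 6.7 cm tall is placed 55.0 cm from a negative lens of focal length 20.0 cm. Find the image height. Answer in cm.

1.79 cm

For a negative lens, f = -20.0 cm.
1/d_i = 1/f − 1/d_o = 1/(-20.00) − 1/(55.0) = -0.06818, so d_i = -14.67 cm.
m = −d_i/d_o = +0.2667.
|h_i| = |m|·h_o = 0.2667 × 6.7 = 1.79 cm. The image is virtual, upright and reduced, on the same side as the object.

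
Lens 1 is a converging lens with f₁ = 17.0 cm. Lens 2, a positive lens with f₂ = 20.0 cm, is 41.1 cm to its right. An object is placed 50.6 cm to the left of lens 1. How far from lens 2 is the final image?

68.9 cm

Lens 1: 1/d_i1 = 1/f₁ − 1/d_o1 = 1/(17.0) − 1/(50.6) = 0.03906, so d_i1 = 25.60 cm.
The intermediate image is 25.60 cm to the right of lens 1, which is 41.1 − (25.60) = 15.50 cm to the left of lens 2, so d_o2 = +15.50 cm.
Lens 2: 1/d_i2 = 1/f₂ − 1/d_o2 = 1/(20.0) − 1/(15.50) = -0.01452, so d_i2 = -68.9 cm.
The final image is virtual, 68.9 cm to the left of lens 2 (overall magnification ≈ -2.2).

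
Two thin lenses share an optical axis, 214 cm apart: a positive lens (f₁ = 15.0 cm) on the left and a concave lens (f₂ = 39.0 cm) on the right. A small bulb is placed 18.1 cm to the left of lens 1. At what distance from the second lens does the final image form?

Lens 1: 1/d_i1 = 1/f₁ − 1/d_o1 = 1/(15.0) − 1/(18.1) = 0.01142, so d_i1 = 87.58 cm.
The intermediate image is 87.58 cm to the right of lens 1, which is 214 − (87.58) = 126.4 cm to the left of lens 2, so d_o2 = +126.4 cm.
Lens 2 is diverging, so f₂ = −39.0 cm.
Lens 2: 1/d_i2 = 1/f₂ − 1/d_o2 = 1/(-39.0) − 1/(126.4) = -0.03355, so d_i2 = -29.8 cm.
The final image is virtual, 29.8 cm to the left of lens 2 (overall magnification ≈ -1.1).

29.8 cm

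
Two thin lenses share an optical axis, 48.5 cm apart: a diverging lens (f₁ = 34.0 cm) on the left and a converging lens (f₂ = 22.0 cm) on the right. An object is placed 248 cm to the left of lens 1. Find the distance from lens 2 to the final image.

Lens 1 is diverging, so f₁ = −34.0 cm.
Lens 1: 1/d_i1 = 1/f₁ − 1/d_o1 = 1/(-34.0) − 1/(248) = -0.03344, so d_i1 = -29.90 cm.
The intermediate image is 29.90 cm to the left of lens 1 (virtual), which is 48.5 − (-29.90) = 78.40 cm to the left of lens 2, so d_o2 = +78.40 cm.
Lens 2: 1/d_i2 = 1/f₂ − 1/d_o2 = 1/(22.0) − 1/(78.40) = 0.03270, so d_i2 = 30.6 cm.
The final image is real, 30.6 cm to the right of lens 2 (overall magnification ≈ -0.047).

30.6 cm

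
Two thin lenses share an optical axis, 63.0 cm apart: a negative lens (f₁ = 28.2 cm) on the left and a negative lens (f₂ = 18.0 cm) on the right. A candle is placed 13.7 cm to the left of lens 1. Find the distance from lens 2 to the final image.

Lens 1 is diverging, so f₁ = −28.2 cm.
Lens 1: 1/d_i1 = 1/f₁ − 1/d_o1 = 1/(-28.2) − 1/(13.7) = -0.1085, so d_i1 = -9.221 cm.
The intermediate image is 9.221 cm to the left of lens 1 (virtual), which is 63.0 − (-9.221) = 72.22 cm to the left of lens 2, so d_o2 = +72.22 cm.
Lens 2 is diverging, so f₂ = −18.0 cm.
Lens 2: 1/d_i2 = 1/f₂ − 1/d_o2 = 1/(-18.0) − 1/(72.22) = -0.06940, so d_i2 = -14.4 cm.
The final image is virtual, 14.4 cm to the left of lens 2 (overall magnification ≈ 0.13).

14.4 cm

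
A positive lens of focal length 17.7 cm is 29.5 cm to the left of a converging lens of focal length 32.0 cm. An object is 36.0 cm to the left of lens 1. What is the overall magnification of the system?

Lens 1: 1/d_i1 = 1/(17.7) − 1/(36.0) = 0.02872, so d_i1 = 34.82 cm; m₁ = −d_i1/d_o1 = -0.9672.
d_o2 = 29.5 − (34.82) = -5.320 cm (virtual object).
Lens 2: 1/d_i2 = 1/(32.0) − 1/(-5.320) = 0.2192, so d_i2 = 4.562 cm; m₂ = −d_i2/d_o2 = +0.8574.
m = m₁·m₂ = (-0.9672)(+0.8574) = -0.829.

m = -0.829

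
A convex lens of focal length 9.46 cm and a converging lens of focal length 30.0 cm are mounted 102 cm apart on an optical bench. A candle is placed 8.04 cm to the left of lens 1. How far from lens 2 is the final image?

37.2 cm

Lens 1: 1/d_i1 = 1/f₁ − 1/d_o1 = 1/(9.46) − 1/(8.04) = -0.01867, so d_i1 = -53.56 cm.
The intermediate image is 53.56 cm to the left of lens 1 (virtual), which is 102 − (-53.56) = 155.6 cm to the left of lens 2, so d_o2 = +155.6 cm.
Lens 2: 1/d_i2 = 1/f₂ − 1/d_o2 = 1/(30.0) − 1/(155.6) = 0.02691, so d_i2 = 37.2 cm.
The final image is real, 37.2 cm to the right of lens 2 (overall magnification ≈ -1.6).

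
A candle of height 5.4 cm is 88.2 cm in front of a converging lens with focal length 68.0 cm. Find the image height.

1/d_i = 1/f − 1/d_o = 1/(68.00) − 1/(88.2) = 0.003368, so d_i = 296.9 cm.
m = −d_i/d_o = -3.366.
|h_i| = |m|·h_o = 3.366 × 5.4 = 18.2 cm. The image is real, inverted and enlarged, on the far side of the lens.

18.2 cm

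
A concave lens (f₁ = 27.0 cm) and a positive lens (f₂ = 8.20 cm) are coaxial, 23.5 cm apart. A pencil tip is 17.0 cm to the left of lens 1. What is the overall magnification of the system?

f₁ = −27.0 cm (diverging).
Lens 1: 1/d_i1 = 1/(-27.0) − 1/(17.0) = -0.09586, so d_i1 = -10.43 cm; m₁ = −d_i1/d_o1 = +0.6135.
d_o2 = 23.5 − (-10.43) = 33.93 cm.
Lens 2: 1/d_i2 = 1/(8.20) − 1/(33.93) = 0.09248, so d_i2 = 10.81 cm; m₂ = −d_i2/d_o2 = -0.3187.
m = m₁·m₂ = (+0.6135)(-0.3187) = -0.196.

m = -0.196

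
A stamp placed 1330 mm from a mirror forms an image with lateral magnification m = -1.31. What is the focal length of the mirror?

m = −d_i/d_o ⇒ d_i = −m·d_o = −(-1.31)·(1330) = 1742 mm.
1/f = 1/d_o + 1/d_i = 1/(1330) + 1/(1742) = 0.001326, so f = 754 mm.
Since f is positive, the mirror is concave.

f = 754 mm (concave)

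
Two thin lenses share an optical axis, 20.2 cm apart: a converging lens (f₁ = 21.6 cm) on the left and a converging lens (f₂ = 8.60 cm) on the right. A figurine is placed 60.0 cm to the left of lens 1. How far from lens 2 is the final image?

Lens 1: 1/d_i1 = 1/f₁ − 1/d_o1 = 1/(21.6) − 1/(60.0) = 0.02963, so d_i1 = 33.75 cm.
The intermediate image is 33.75 cm to the right of lens 1, which lies 13.55 cm to the right of lens 2 — a virtual object — so d_o2 = −13.55 cm.
Lens 2: 1/d_i2 = 1/f₂ − 1/d_o2 = 1/(8.60) − 1/(-13.55) = 0.1901, so d_i2 = 5.26 cm.
The final image is real, 5.26 cm to the right of lens 2 (overall magnification ≈ -0.22).

5.26 cm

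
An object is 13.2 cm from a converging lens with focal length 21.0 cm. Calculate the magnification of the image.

1/d_i = 1/f − 1/d_o = 1/(21.00) − 1/(13.2) = -0.02814, so d_i = -35.54 cm.
m = −d_i/d_o = −(-35.54)/(13.2) = +2.69.
The image is virtual, upright and enlarged, on the same side as the object.

m = +2.69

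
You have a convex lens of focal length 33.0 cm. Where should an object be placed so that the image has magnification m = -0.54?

94.1 cm

m = −d_i/d_o ⇒ d_i = −m·d_o.
1/f = 1/d_o + 1/d_i = 1/d_o − 1/(m·d_o) = (1 − 1/m)/d_o, so d_o = f(1 − 1/m) = (33.00)(1 − 1/(-0.54)) = 94.1 cm.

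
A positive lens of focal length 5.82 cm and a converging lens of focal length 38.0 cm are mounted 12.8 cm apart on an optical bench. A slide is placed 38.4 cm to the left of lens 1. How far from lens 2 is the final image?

7.04 cm

Lens 1: 1/d_i1 = 1/f₁ − 1/d_o1 = 1/(5.82) − 1/(38.4) = 0.1458, so d_i1 = 6.860 cm.
The intermediate image is 6.860 cm to the right of lens 1, which is 12.8 − (6.860) = 5.940 cm to the left of lens 2, so d_o2 = +5.940 cm.
Lens 2: 1/d_i2 = 1/f₂ − 1/d_o2 = 1/(38.0) − 1/(5.940) = -0.1420, so d_i2 = -7.04 cm.
The final image is virtual, 7.04 cm to the left of lens 2 (overall magnification ≈ -0.21).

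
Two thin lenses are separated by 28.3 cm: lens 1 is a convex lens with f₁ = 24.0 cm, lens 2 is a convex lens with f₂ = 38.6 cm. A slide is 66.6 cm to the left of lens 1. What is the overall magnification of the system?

m = -0.455

Lens 1: 1/d_i1 = 1/(24.0) − 1/(66.6) = 0.02665, so d_i1 = 37.52 cm; m₁ = −d_i1/d_o1 = -0.5634.
d_o2 = 28.3 − (37.52) = -9.220 cm (virtual object).
Lens 2: 1/d_i2 = 1/(38.6) − 1/(-9.220) = 0.1344, so d_i2 = 7.442 cm; m₂ = −d_i2/d_o2 = +0.8072.
m = m₁·m₂ = (-0.5634)(+0.8072) = -0.455.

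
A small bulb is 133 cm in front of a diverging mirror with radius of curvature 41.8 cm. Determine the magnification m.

f = R/2 = 41.8/2 = 20.90 cm; for a diverging mirror, f = -20.90 cm.
1/d_i = 1/f − 1/d_o = 1/(-20.90) − 1/(133) = -0.05537, so d_i = -18.06 cm.
m = −d_i/d_o = −(-18.06)/(133) = +0.136.
The image is virtual, upright and reduced, behind the mirror.

m = +0.136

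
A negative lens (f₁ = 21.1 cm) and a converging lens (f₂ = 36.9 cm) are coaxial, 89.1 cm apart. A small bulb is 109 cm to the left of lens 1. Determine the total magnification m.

m = -0.0856

f₁ = −21.1 cm (diverging).
Lens 1: 1/d_i1 = 1/(-21.1) − 1/(109) = -0.05657, so d_i1 = -17.68 cm; m₁ = −d_i1/d_o1 = +0.1622.
d_o2 = 89.1 − (-17.68) = 106.8 cm.
Lens 2: 1/d_i2 = 1/(36.9) − 1/(106.8) = 0.01774, so d_i2 = 56.38 cm; m₂ = −d_i2/d_o2 = -0.5279.
m = m₁·m₂ = (+0.1622)(-0.5279) = -0.0856.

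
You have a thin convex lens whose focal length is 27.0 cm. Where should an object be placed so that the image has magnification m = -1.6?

43.9 cm

m = −d_i/d_o ⇒ d_i = −m·d_o.
1/f = 1/d_o + 1/d_i = 1/d_o − 1/(m·d_o) = (1 − 1/m)/d_o, so d_o = f(1 − 1/m) = (27.00)(1 − 1/(-1.6)) = 43.9 cm.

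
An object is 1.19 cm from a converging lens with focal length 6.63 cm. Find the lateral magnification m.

1/d_i = 1/f − 1/d_o = 1/(6.630) − 1/(1.19) = -0.6895, so d_i = -1.450 cm.
m = −d_i/d_o = −(-1.450)/(1.19) = +1.22.
The image is virtual, upright and enlarged, on the same side as the object.

m = +1.22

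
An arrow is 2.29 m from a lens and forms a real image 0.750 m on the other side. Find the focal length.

f = 0.565 m (converging)

Real image ⇒ d_i = +0.750 m.
1/f = 1/d_o + 1/d_i = 1/(2.29) + 1/(0.750) = 1.770, so f = 0.565 m.
Since f is positive, the lens is converging.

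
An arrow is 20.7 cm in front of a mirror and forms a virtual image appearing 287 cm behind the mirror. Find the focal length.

f = 22.3 cm (concave)

Virtual image ⇒ d_i = −287 cm.
1/f = 1/d_o + 1/d_i = 1/(20.7) + 1/(-287) = 0.04482, so f = 22.3 cm.
Since f is positive, the mirror is concave.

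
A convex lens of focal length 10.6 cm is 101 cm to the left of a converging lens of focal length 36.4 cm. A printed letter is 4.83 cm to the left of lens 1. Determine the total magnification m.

m = -0.910

Lens 1: 1/d_i1 = 1/(10.6) − 1/(4.83) = -0.1127, so d_i1 = -8.873 cm; m₁ = −d_i1/d_o1 = +1.837.
d_o2 = 101 − (-8.873) = 109.9 cm.
Lens 2: 1/d_i2 = 1/(36.4) − 1/(109.9) = 0.01837, so d_i2 = 54.43 cm; m₂ = −d_i2/d_o2 = -0.4952.
m = m₁·m₂ = (+1.837)(-0.4952) = -0.910.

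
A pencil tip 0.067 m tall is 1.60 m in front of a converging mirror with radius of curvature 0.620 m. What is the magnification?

f = R/2 = 0.620/2 = 0.3100 m.
1/d_i = 1/f − 1/d_o = 1/(0.3100) − 1/(1.60) = 2.601, so d_i = 0.3845 m.
m = −d_i/d_o = −(0.3845)/(1.60) = -0.240.
The image is real, inverted and reduced, in front of the mirror.

m = -0.240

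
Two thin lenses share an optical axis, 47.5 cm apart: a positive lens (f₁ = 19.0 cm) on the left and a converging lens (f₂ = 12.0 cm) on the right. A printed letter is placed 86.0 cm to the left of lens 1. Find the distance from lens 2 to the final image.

25.0 cm

Lens 1: 1/d_i1 = 1/f₁ − 1/d_o1 = 1/(19.0) − 1/(86.0) = 0.04100, so d_i1 = 24.39 cm.
The intermediate image is 24.39 cm to the right of lens 1, which is 47.5 − (24.39) = 23.11 cm to the left of lens 2, so d_o2 = +23.11 cm.
Lens 2: 1/d_i2 = 1/f₂ − 1/d_o2 = 1/(12.0) − 1/(23.11) = 0.04006, so d_i2 = 25.0 cm.
The final image is real, 25.0 cm to the right of lens 2 (overall magnification ≈ 0.31).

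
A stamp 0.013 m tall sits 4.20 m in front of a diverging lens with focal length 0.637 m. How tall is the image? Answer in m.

For a diverging lens, f = -0.637 m.
1/d_i = 1/f − 1/d_o = 1/(-0.6370) − 1/(4.20) = -1.808, so d_i = -0.5531 m.
m = −d_i/d_o = +0.1317.
|h_i| = |m|·h_o = 0.1317 × 0.013 = 0.00171 m. The image is virtual, upright and reduced, on the same side as the object.

0.00171 m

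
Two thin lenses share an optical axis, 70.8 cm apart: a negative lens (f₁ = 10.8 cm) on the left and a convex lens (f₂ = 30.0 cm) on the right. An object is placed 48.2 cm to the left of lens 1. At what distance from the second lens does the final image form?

Lens 1 is diverging, so f₁ = −10.8 cm.
Lens 1: 1/d_i1 = 1/f₁ − 1/d_o1 = 1/(-10.8) − 1/(48.2) = -0.1133, so d_i1 = -8.823 cm.
The intermediate image is 8.823 cm to the left of lens 1 (virtual), which is 70.8 − (-8.823) = 79.62 cm to the left of lens 2, so d_o2 = +79.62 cm.
Lens 2: 1/d_i2 = 1/f₂ − 1/d_o2 = 1/(30.0) − 1/(79.62) = 0.02077, so d_i2 = 48.1 cm.
The final image is real, 48.1 cm to the right of lens 2 (overall magnification ≈ -0.11).

48.1 cm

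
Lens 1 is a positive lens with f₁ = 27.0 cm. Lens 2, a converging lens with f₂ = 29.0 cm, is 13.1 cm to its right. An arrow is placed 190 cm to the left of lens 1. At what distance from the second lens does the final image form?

11.2 cm

Lens 1: 1/d_i1 = 1/f₁ − 1/d_o1 = 1/(27.0) − 1/(190) = 0.03177, so d_i1 = 31.47 cm.
The intermediate image is 31.47 cm to the right of lens 1, which lies 18.37 cm to the right of lens 2 — a virtual object — so d_o2 = −18.37 cm.
Lens 2: 1/d_i2 = 1/f₂ − 1/d_o2 = 1/(29.0) − 1/(-18.37) = 0.08892, so d_i2 = 11.2 cm.
The final image is real, 11.2 cm to the right of lens 2 (overall magnification ≈ -0.10).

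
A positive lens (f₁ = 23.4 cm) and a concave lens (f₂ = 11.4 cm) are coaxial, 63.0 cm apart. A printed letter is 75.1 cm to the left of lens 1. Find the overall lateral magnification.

Lens 1: 1/d_i1 = 1/(23.4) − 1/(75.1) = 0.02942, so d_i1 = 33.99 cm; m₁ = −d_i1/d_o1 = -0.4526.
d_o2 = 63.0 − (33.99) = 29.01 cm.
f₂ = −11.4 cm (diverging).
Lens 2: 1/d_i2 = 1/(-11.4) − 1/(29.01) = -0.1222, so d_i2 = -8.184 cm; m₂ = −d_i2/d_o2 = +0.2821.
m = m₁·m₂ = (-0.4526)(+0.2821) = -0.128.

m = -0.128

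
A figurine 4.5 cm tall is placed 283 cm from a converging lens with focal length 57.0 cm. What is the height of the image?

1/d_i = 1/f − 1/d_o = 1/(57.00) − 1/(283) = 0.01401, so d_i = 71.38 cm.
m = −d_i/d_o = -0.2522.
|h_i| = |m|·h_o = 0.2522 × 4.5 = 1.13 cm. The image is real, inverted and reduced, on the far side of the lens.

1.13 cm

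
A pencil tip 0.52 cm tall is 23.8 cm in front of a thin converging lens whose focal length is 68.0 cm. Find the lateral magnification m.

m = +1.54

1/d_i = 1/f − 1/d_o = 1/(68.00) − 1/(23.8) = -0.02731, so d_i = -36.62 cm.
m = −d_i/d_o = −(-36.62)/(23.8) = +1.54.
The image is virtual, upright and enlarged, on the same side as the object.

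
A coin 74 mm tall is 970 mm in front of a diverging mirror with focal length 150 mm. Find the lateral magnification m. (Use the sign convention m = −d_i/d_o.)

For a diverging mirror, f = -150 mm.
1/d_i = 1/f − 1/d_o = 1/(-150.0) − 1/(970) = -0.007698, so d_i = -129.9 mm.
m = −d_i/d_o = −(-129.9)/(970) = +0.134.
The image is virtual, upright and reduced, behind the mirror.

m = +0.134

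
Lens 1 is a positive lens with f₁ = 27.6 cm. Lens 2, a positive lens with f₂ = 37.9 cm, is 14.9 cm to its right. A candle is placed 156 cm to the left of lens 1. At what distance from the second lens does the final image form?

Lens 1: 1/d_i1 = 1/f₁ − 1/d_o1 = 1/(27.6) − 1/(156) = 0.02982, so d_i1 = 33.53 cm.
The intermediate image is 33.53 cm to the right of lens 1, which lies 18.63 cm to the right of lens 2 — a virtual object — so d_o2 = −18.63 cm.
Lens 2: 1/d_i2 = 1/f₂ − 1/d_o2 = 1/(37.9) − 1/(-18.63) = 0.08006, so d_i2 = 12.5 cm.
The final image is real, 12.5 cm to the right of lens 2 (overall magnification ≈ -0.14).

12.5 cm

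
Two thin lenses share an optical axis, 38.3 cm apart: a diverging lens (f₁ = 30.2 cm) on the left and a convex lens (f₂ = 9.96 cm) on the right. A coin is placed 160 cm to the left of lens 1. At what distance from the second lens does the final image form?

11.8 cm

Lens 1 is diverging, so f₁ = −30.2 cm.
Lens 1: 1/d_i1 = 1/f₁ − 1/d_o1 = 1/(-30.2) − 1/(160) = -0.03936, so d_i1 = -25.40 cm.
The intermediate image is 25.40 cm to the left of lens 1 (virtual), which is 38.3 − (-25.40) = 63.70 cm to the left of lens 2, so d_o2 = +63.70 cm.
Lens 2: 1/d_i2 = 1/f₂ − 1/d_o2 = 1/(9.96) − 1/(63.70) = 0.08470, so d_i2 = 11.8 cm.
The final image is real, 11.8 cm to the right of lens 2 (overall magnification ≈ -0.029).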